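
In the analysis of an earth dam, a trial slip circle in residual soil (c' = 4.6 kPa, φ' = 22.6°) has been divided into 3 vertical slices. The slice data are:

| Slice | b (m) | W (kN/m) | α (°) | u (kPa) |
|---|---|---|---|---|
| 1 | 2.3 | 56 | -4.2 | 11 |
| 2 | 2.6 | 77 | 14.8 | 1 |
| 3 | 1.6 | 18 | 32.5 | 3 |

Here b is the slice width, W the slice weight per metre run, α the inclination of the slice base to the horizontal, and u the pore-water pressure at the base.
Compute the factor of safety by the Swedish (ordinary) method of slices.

Ordinary method of slices: FS = Σ[c'·Δl_i + (W_i cosα_i − u_i·Δl_i)·tanφ'] / Σ W_i sinα_i, with Δl_i = b_i / cosα_i.
Slice 1: Δl = 2.3/cos(-4.2°) = 2.306 m; N'_1 = 56·cos(-4.2°) − 11·2.306 = 30.5; c'Δl = 10.61; W sinα = -4.1
Slice 2: Δl = 2.6/cos14.8° = 2.689 m; N'_2 = 77·cos14.8° − 1·2.689 = 71.8; c'Δl = 12.37; W sinα = 19.7
Slice 3: Δl = 1.6/cos32.5° = 1.897 m; N'_3 = 18·cos32.5° − 3·1.897 = 9.5; c'Δl = 8.73; W sinα = 9.7
Σc'Δl = 31.7 kN/m; ΣN' = 111.7 kN/m; ΣW sinα = 25.2 kN/m
Resisting = 31.7 + 111.7·tan22.6° = 31.7 + 46.5 = 78.2 kN/m
FS = 78.2 / 25.2 = 3.099

FS = 3.10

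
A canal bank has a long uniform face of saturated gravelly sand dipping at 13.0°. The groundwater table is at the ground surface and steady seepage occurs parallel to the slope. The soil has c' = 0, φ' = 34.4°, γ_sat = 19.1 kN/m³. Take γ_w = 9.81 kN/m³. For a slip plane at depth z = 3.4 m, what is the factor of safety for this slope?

With seepage parallel to the slope and the water table at the surface, the effective normal stress on the slip plane uses the buoyant unit weight γ' = γ_sat − γ_w while the driving shear stress uses γ_sat:
FS = [c' + γ' z cos²β tanφ'] / [γ_sat z sinβ cosβ]
(For c' = 0 this reduces to FS = (γ'/γ_sat)·tanφ'/tanβ.)
γ' = 19.1 − 9.81 = 9.29 kN/m³
Numerator = 0.0 + 9.29·3.4·cos²13.0°·tan34.4° = 0.0 + 9.29·3.4·0.9494·0.6847 = 20.533 kPa
Denominator = 19.1·3.4·sin13.0°·cos13.0° = 19.1·3.4·0.2250·0.9744 = 14.234 kPa
FS = 20.533 / 14.234 = 1.443

FS = 1.44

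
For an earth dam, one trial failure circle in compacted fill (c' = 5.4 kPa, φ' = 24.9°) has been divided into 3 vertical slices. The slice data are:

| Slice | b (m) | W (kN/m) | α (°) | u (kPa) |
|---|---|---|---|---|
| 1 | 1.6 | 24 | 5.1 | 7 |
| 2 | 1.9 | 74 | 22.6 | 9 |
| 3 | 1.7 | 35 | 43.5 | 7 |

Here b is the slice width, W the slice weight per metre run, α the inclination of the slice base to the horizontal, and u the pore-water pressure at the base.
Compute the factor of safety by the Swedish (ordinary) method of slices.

FS = 1.20

Ordinary method of slices: FS = Σ[c'·Δl_i + (W_i cosα_i − u_i·Δl_i)·tanφ'] / Σ W_i sinα_i, with Δl_i = b_i / cosα_i.
Slice 1: Δl = 1.6/cos5.1° = 1.606 m; N'_1 = 24·cos5.1° − 7·1.606 = 12.7; c'Δl = 8.67; W sinα = 2.1
Slice 2: Δl = 1.9/cos22.6° = 2.058 m; N'_2 = 74·cos22.6° − 9·2.058 = 49.8; c'Δl = 11.11; W sinα = 28.4
Slice 3: Δl = 1.7/cos43.5° = 2.344 m; N'_3 = 35·cos43.5° − 7·2.344 = 9.0; c'Δl = 12.66; W sinα = 24.1
Σc'Δl = 32.4 kN/m; ΣN' = 71.4 kN/m; ΣW sinα = 54.7 kN/m
Resisting = 32.4 + 71.4·tan24.9° = 32.4 + 33.2 = 65.6 kN/m
FS = 65.6 / 54.7 = 1.200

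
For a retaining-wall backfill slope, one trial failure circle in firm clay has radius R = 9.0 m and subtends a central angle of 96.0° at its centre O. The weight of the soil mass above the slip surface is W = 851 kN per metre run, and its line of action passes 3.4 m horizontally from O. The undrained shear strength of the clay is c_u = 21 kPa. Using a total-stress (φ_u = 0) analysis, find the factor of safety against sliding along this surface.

Taking moments about the centre O, the resisting moment is provided by the undrained shear strength acting along the arc:
Arc length L_a = R·θ = 9.0·(96.0°·π/180) = 9.0·1.6755 = 15.08 m
M_R = c_u·L_a·R = 21·15.08·9.0 = 2850.1 kN·m/m
M_D = W·d = 851·3.4 = 2893.4 kN·m/m
FS = M_R / M_D = 2850.1 / 2893.4 = 0.985

FS = 0.99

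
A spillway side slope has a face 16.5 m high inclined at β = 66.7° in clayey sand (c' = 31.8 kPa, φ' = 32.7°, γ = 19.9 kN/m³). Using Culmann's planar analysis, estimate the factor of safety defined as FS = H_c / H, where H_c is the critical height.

H_c = (4c'/γ) · sinβ cosφ' / [1 − cos(β − φ')]
    = (4·31.8/19.9) · sin66.7°·cos32.7° / [1 − cos34.0°]
    = 6.392 · 0.7729 / 0.1710 = 28.90 m
FS = H_c / H = 28.90 / 16.5 = 1.751

FS = 1.75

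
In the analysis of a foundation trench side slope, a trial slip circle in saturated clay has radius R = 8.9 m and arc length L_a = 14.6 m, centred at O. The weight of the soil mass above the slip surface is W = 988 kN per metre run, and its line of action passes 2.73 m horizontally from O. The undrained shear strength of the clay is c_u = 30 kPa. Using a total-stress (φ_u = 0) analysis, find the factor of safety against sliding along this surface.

FS = 1.45

Taking moments about the centre O, the resisting moment is provided by the undrained shear strength acting along the arc:
M_R = c_u·L_a·R = 30·14.60·8.9 = 3898.2 kN·m/m
M_D = W·d = 988·2.73 = 2697.2 kN·m/m
FS = M_R / M_D = 3898.2 / 2697.2 = 1.445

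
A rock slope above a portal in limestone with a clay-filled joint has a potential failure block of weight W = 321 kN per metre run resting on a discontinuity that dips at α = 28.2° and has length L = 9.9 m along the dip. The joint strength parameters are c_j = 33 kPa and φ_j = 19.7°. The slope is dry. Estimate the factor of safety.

FS = 2.82

Resolving the block weight along and normal to the plane and applying the Mohr–Coulomb strength on the joint:
N' = W cosα = 321·cos28.2° = 282.9 kN/m
Driving force T = W sinα = 321·sin28.2° = 151.7 kN/m
Resisting force R = c_j·L + N'·tanφ_j = 33·9.9 + 282.9·tan19.7° = 326.7 + 101.3 = 428.0 kN/m
FS = R / T = 428.0 / 151.7 = 2.822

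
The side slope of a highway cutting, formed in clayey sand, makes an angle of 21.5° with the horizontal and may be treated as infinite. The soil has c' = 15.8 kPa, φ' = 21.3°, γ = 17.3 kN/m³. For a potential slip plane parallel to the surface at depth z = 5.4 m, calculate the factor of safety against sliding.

For an infinite slope with a slip plane parallel to the surface (no pore pressure): FS = [c' + γz cos²β tanφ'] / [γz sinβ cosβ].
γz = 17.3·5.4 = 93.42 kN/m²
Numerator = 15.8 + 93.42·cos²21.5°·tan21.3° = 15.8 + 93.42·0.8657·0.3899 = 47.330 kPa
Denominator = 93.42·sin21.5°·cos21.5° = 93.42·0.3665·0.9304 = 31.856 kPa
FS = 47.330 / 31.856 = 1.486

FS = 1.49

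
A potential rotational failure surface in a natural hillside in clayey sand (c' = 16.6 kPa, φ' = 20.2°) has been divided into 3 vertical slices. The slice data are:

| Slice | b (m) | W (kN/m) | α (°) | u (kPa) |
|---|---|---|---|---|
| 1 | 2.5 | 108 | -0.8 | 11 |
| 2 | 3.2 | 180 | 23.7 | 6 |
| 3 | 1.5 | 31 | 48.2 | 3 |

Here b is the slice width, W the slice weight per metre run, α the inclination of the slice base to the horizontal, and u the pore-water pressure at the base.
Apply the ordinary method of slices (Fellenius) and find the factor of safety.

FS = 2.39

Ordinary method of slices: FS = Σ[c'·Δl_i + (W_i cosα_i − u_i·Δl_i)·tanφ'] / Σ W_i sinα_i, with Δl_i = b_i / cosα_i.
Slice 1: Δl = 2.5/cos(-0.8°) = 2.500 m; N'_1 = 108·cos(-0.8°) − 11·2.500 = 80.5; c'Δl = 41.50; W sinα = -1.5
Slice 2: Δl = 3.2/cos23.7° = 3.495 m; N'_2 = 180·cos23.7° − 6·3.495 = 143.9; c'Δl = 58.01; W sinα = 72.4
Slice 3: Δl = 1.5/cos48.2° = 2.250 m; N'_3 = 31·cos48.2° − 3·2.250 = 13.9; c'Δl = 37.36; W sinα = 23.1
Σc'Δl = 136.9 kN/m; ΣN' = 238.2 kN/m; ΣW sinα = 94.0 kN/m
Resisting = 136.9 + 238.2·tan20.2° = 136.9 + 87.7 = 224.5 kN/m
FS = 224.5 / 94.0 = 2.390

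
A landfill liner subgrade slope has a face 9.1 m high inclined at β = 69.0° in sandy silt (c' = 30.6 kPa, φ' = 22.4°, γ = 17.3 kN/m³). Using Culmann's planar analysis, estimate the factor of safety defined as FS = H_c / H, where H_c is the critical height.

FS = 2.14

H_c = (4c'/γ) · sinβ cosφ' / [1 − cos(β − φ')]
    = (4·30.6/17.3) · sin69.0°·cos22.4° / [1 − cos46.6°]
    = 7.075 · 0.8631 / 0.3129 = 19.52 m
FS = H_c / H = 19.52 / 9.1 = 2.145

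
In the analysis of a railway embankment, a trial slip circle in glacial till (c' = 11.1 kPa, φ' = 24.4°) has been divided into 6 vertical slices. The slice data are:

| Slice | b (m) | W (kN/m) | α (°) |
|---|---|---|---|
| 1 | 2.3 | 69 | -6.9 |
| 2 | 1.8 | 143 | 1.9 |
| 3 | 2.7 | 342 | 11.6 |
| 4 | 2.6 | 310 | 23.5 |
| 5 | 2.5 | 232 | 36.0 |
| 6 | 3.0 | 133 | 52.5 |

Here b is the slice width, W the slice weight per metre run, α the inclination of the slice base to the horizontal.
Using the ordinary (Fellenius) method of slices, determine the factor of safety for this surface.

Ordinary method of slices: FS = Σ[c'·Δl_i + (W_i cosα_i)·tanφ'] / Σ W_i sinα_i, with Δl_i = b_i / cosα_i.
Slice 1: Δl = 2.3/cos(-6.9°) = 2.317 m; N'_1 = 69·cos(-6.9°) = 68.5; c'Δl = 25.72; W sinα = -8.3
Slice 2: Δl = 1.8/cos1.9° = 1.801 m; N'_2 = 143·cos1.9° = 142.9; c'Δl = 19.99; W sinα = 4.7
Slice 3: Δl = 2.7/cos11.6° = 2.756 m; N'_3 = 342·cos11.6° = 335.0; c'Δl = 30.59; W sinα = 68.8
Slice 4: Δl = 2.6/cos23.5° = 2.835 m; N'_4 = 310·cos23.5° = 284.3; c'Δl = 31.47; W sinα = 123.6
Slice 5: Δl = 2.5/cos36.0° = 3.090 m; N'_5 = 232·cos36.0° = 187.7; c'Δl = 34.30; W sinα = 136.4
Slice 6: Δl = 3.0/cos52.5° = 4.928 m; N'_6 = 133·cos52.5° = 81.0; c'Δl = 54.70; W sinα = 105.5
Σc'Δl = 196.8 kN/m; ΣN' = 1099.4 kN/m; ΣW sinα = 430.7 kN/m
Resisting = 196.8 + 1099.4·tan24.4° = 196.8 + 498.7 = 695.5 kN/m
FS = 695.5 / 430.7 = 1.615

FS = 1.61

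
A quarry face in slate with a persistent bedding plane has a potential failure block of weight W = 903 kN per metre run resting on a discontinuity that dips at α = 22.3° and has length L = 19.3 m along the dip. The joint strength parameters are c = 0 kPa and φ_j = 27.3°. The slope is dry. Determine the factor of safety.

FS = 1.26

Resolving the block weight along and normal to the plane and applying the Mohr–Coulomb strength on the joint:
N' = W cosα = 903·cos22.3° = 835.5 kN/m
Driving force T = W sinα = 903·sin22.3° = 342.6 kN/m
Resisting force R = c·L + N'·tanφ_j = 0·19.3 + 835.5·tan27.3° = 0.0 + 431.2 = 431.2 kN/m
FS = R / T = 431.2 / 342.6 = 1.258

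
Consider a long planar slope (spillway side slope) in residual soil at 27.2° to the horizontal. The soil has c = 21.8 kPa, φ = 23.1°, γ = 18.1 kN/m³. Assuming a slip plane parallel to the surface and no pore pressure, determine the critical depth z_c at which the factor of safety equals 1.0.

z_c = 17.42 m

Setting FS = 1.00 in FS = [c + γz cos²β tanφ] / [γz sinβ cosβ] and solving for z:
z = c / [γ cosβ (FS·sinβ − cosβ·tanφ)]
  = 21.8 / [18.1·cos27.2°·(1.00·sin27.2° − cos27.2°·tan23.1°)]
  = 21.8 / [18.1·0.8894·(1.00·0.4571 − 0.8894·0.4265)]
  = 21.8 / 1.2513 = 17.422 m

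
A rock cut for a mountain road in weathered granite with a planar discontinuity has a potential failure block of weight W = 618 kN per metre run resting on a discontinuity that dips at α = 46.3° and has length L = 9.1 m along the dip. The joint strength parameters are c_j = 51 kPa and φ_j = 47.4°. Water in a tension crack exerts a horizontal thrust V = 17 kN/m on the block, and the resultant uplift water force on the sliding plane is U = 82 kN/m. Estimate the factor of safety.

Resolving the block weight along and normal to the plane and applying the Mohr–Coulomb strength on the joint:
N' = W cosα − U − V sinα = 618·cos46.3° − 82 − 17·sin46.3° = 332.7 kN/m
Driving force T = W sinα + V cosα = 618·sin46.3° + 17·cos46.3° = 458.5 kN/m
Resisting force R = c_j·L + N'·tanφ_j = 51·9.1 + 332.7·tan47.4° = 464.1 + 361.8 = 825.9 kN/m
FS = R / T = 825.9 / 458.5 = 1.801

FS = 1.80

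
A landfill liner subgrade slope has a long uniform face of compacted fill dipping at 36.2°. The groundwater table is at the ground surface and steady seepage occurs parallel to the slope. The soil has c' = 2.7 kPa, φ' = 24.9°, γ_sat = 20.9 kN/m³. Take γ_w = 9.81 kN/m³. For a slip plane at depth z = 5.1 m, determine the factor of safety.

FS = 0.39

With seepage parallel to the slope and the water table at the surface, the effective normal stress on the slip plane uses the buoyant unit weight γ' = γ_sat − γ_w while the driving shear stress uses γ_sat:
FS = [c' + γ' z cos²β tanφ'] / [γ_sat z sinβ cosβ]
γ' = 20.9 − 9.81 = 11.09 kN/m³
Numerator = 2.7 + 11.09·5.1·cos²36.2°·tan24.9° = 2.7 + 11.09·5.1·0.6512·0.4642 = 19.796 kPa
Denominator = 20.9·5.1·sin36.2°·cos36.2° = 20.9·5.1·0.5906·0.8070 = 50.800 kPa
FS = 19.796 / 50.800 = 0.390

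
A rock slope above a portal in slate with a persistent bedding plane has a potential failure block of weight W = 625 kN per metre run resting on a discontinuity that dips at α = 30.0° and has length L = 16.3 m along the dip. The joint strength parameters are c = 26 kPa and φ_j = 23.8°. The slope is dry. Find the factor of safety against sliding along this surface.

Resolving the block weight along and normal to the plane and applying the Mohr–Coulomb strength on the joint:
N' = W cosα = 625·cos30.0° = 541.3 kN/m
Driving force T = W sinα = 625·sin30.0° = 312.5 kN/m
Resisting force R = c·L + N'·tanφ_j = 26·16.3 + 541.3·tan23.8° = 423.8 + 238.7 = 662.5 kN/m
FS = R / T = 662.5 / 312.5 = 2.120

FS = 2.12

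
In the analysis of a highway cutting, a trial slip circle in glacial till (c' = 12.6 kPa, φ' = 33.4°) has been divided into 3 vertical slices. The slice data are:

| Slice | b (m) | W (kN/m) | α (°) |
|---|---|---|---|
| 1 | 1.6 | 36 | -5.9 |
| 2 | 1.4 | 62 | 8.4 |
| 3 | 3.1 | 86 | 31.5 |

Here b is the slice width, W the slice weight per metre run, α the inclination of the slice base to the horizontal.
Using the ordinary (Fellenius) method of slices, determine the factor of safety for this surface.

FS = 3.90

Ordinary method of slices: FS = Σ[c'·Δl_i + (W_i cosα_i)·tanφ'] / Σ W_i sinα_i, with Δl_i = b_i / cosα_i.
Slice 1: Δl = 1.6/cos(-5.9°) = 1.609 m; N'_1 = 36·cos(-5.9°) = 35.8; c'Δl = 20.27; W sinα = -3.7
Slice 2: Δl = 1.4/cos8.4° = 1.415 m; N'_2 = 62·cos8.4° = 61.3; c'Δl = 17.83; W sinα = 9.1
Slice 3: Δl = 3.1/cos31.5° = 3.636 m; N'_3 = 86·cos31.5° = 73.3; c'Δl = 45.81; W sinα = 44.9
Σc'Δl = 83.9 kN/m; ΣN' = 170.5 kN/m; ΣW sinα = 50.3 kN/m
Resisting = 83.9 + 170.5·tan33.4° = 83.9 + 112.4 = 196.3 kN/m
FS = 196.3 / 50.3 = 3.904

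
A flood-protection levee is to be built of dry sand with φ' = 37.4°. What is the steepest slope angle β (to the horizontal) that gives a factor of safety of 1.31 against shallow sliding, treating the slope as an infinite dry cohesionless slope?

For an infinite dry cohesionless slope FS = tanφ'/tanβ, so tanβ = tanφ' / FS.
tanβ = tan37.4° / 1.31 = 0.7646 / 1.31 = 0.5836
β = arctan(0.5836) = 30.27°

β = 30.3°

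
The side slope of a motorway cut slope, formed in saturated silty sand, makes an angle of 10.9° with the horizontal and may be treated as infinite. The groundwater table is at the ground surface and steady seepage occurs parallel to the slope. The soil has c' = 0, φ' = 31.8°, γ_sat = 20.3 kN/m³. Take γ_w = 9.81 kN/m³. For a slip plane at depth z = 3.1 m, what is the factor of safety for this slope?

With seepage parallel to the slope and the water table at the surface, the effective normal stress on the slip plane uses the buoyant unit weight γ' = γ_sat − γ_w while the driving shear stress uses γ_sat:
FS = [c' + γ' z cos²β tanφ'] / [γ_sat z sinβ cosβ]
(For c' = 0 this reduces to FS = (γ'/γ_sat)·tanφ'/tanβ.)
γ' = 20.3 − 9.81 = 10.49 kN/m³
Numerator = 0.0 + 10.49·3.1·cos²10.9°·tan31.8° = 0.0 + 10.49·3.1·0.9642·0.6200 = 19.442 kPa
Denominator = 20.3·3.1·sin10.9°·cos10.9° = 20.3·3.1·0.1891·0.9820 = 11.685 kPa
FS = 19.442 / 11.685 = 1.664

FS = 1.66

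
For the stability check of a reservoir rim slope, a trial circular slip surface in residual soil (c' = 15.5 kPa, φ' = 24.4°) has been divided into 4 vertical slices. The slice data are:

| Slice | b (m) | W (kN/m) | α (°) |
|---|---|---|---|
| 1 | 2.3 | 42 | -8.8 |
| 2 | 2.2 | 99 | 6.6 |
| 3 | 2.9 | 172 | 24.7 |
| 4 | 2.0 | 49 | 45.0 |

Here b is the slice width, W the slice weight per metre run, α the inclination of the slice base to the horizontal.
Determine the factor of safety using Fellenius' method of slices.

FS = 2.81

Ordinary method of slices: FS = Σ[c'·Δl_i + (W_i cosα_i)·tanφ'] / Σ W_i sinα_i, with Δl_i = b_i / cosα_i.
Slice 1: Δl = 2.3/cos(-8.8°) = 2.327 m; N'_1 = 42·cos(-8.8°) = 41.5; c'Δl = 36.07; W sinα = -6.4
Slice 2: Δl = 2.2/cos6.6° = 2.215 m; N'_2 = 99·cos6.6° = 98.3; c'Δl = 34.33; W sinα = 11.4
Slice 3: Δl = 2.9/cos24.7° = 3.192 m; N'_3 = 172·cos24.7° = 156.3; c'Δl = 49.48; W sinα = 71.9
Slice 4: Δl = 2.0/cos45.0° = 2.828 m; N'_4 = 49·cos45.0° = 34.6; c'Δl = 43.84; W sinα = 34.6
Σc'Δl = 163.7 kN/m; ΣN' = 330.8 kN/m; ΣW sinα = 111.5 kN/m
Resisting = 163.7 + 330.8·tan24.4° = 163.7 + 150.0 = 313.8 kN/m
FS = 313.8 / 111.5 = 2.815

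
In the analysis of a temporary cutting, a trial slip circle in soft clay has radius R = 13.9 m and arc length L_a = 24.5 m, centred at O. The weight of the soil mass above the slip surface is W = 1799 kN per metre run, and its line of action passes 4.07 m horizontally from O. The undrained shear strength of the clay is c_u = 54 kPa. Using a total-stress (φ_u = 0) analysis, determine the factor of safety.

Taking moments about the centre O, the resisting moment is provided by the undrained shear strength acting along the arc:
M_R = c_u·L_a·R = 54·24.50·13.9 = 18389.7 kN·m/m
M_D = W·d = 1799·4.07 = 7321.9 kN·m/m
FS = M_R / M_D = 18389.7 / 7321.9 = 2.512

FS = 2.51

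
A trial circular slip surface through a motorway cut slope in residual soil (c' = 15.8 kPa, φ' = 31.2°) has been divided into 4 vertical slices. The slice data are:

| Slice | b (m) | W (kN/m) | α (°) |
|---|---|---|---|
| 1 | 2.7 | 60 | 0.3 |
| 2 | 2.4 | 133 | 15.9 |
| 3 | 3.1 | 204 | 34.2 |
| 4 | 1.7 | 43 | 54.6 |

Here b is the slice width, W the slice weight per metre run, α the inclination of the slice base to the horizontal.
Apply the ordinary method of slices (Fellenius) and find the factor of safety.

Ordinary method of slices: FS = Σ[c'·Δl_i + (W_i cosα_i)·tanφ'] / Σ W_i sinα_i, with Δl_i = b_i / cosα_i.
Slice 1: Δl = 2.7/cos0.3° = 2.700 m; N'_1 = 60·cos0.3° = 60.0; c'Δl = 42.66; W sinα = 0.3
Slice 2: Δl = 2.4/cos15.9° = 2.495 m; N'_2 = 133·cos15.9° = 127.9; c'Δl = 39.43; W sinα = 36.4
Slice 3: Δl = 3.1/cos34.2° = 3.748 m; N'_3 = 204·cos34.2° = 168.7; c'Δl = 59.22; W sinα = 114.7
Slice 4: Δl = 1.7/cos54.6° = 2.935 m; N'_4 = 43·cos54.6° = 24.9; c'Δl = 46.37; W sinα = 35.1
Σc'Δl = 187.7 kN/m; ΣN' = 381.5 kN/m; ΣW sinα = 186.5 kN/m
Resisting = 187.7 + 381.5·tan31.2° = 187.7 + 231.1 = 418.7 kN/m
FS = 418.7 / 186.5 = 2.246

FS = 2.25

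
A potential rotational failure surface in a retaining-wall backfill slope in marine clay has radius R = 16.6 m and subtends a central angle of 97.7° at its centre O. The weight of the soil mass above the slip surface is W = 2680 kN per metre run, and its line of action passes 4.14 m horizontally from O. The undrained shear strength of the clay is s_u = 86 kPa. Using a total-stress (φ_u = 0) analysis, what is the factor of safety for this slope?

Taking moments about the centre O, the resisting moment is provided by the undrained shear strength acting along the arc:
Arc length L_a = R·θ = 16.6·(97.7°·π/180) = 16.6·1.7052 = 28.31 m
M_R = s_u·L_a·R = 86·28.31·16.6 = 40409.8 kN·m/m
M_D = W·d = 2680·4.14 = 11095.2 kN·m/m
FS = M_R / M_D = 40409.8 / 11095.2 = 3.642

FS = 3.64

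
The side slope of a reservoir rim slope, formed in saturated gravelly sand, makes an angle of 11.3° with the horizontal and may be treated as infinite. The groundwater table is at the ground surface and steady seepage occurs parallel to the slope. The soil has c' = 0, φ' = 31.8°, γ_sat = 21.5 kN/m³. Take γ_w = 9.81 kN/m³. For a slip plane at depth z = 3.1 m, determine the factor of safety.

FS = 1.69

With seepage parallel to the slope and the water table at the surface, the effective normal stress on the slip plane uses the buoyant unit weight γ' = γ_sat − γ_w while the driving shear stress uses γ_sat:
FS = [c' + γ' z cos²β tanφ'] / [γ_sat z sinβ cosβ]
(For c' = 0 this reduces to FS = (γ'/γ_sat)·tanφ'/tanβ.)
γ' = 21.5 − 9.81 = 11.69 kN/m³
Numerator = 0.0 + 11.69·3.1·cos²11.3°·tan31.8° = 0.0 + 11.69·3.1·0.9616·0.6200 = 21.606 kPa
Denominator = 21.5·3.1·sin11.3°·cos11.3° = 21.5·3.1·0.1959·0.9806 = 12.807 kPa
FS = 21.606 / 12.807 = 1.687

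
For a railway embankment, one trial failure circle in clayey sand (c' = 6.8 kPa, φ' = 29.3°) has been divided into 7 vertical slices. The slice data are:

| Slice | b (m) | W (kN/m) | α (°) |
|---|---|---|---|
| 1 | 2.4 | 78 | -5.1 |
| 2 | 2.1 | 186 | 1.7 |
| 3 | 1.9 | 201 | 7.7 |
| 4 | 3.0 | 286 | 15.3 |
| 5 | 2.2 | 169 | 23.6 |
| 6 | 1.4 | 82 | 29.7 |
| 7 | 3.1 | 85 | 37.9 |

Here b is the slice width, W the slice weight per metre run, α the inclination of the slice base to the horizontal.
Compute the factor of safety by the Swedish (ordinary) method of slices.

Ordinary method of slices: FS = Σ[c'·Δl_i + (W_i cosα_i)·tanφ'] / Σ W_i sinα_i, with Δl_i = b_i / cosα_i.
Slice 1: Δl = 2.4/cos(-5.1°) = 2.410 m; N'_1 = 78·cos(-5.1°) = 77.7; c'Δl = 16.38; W sinα = -6.9
Slice 2: Δl = 2.1/cos1.7° = 2.101 m; N'_2 = 186·cos1.7° = 185.9; c'Δl = 14.29; W sinα = 5.5
Slice 3: Δl = 1.9/cos7.7° = 1.917 m; N'_3 = 201·cos7.7° = 199.2; c'Δl = 13.04; W sinα = 26.9
Slice 4: Δl = 3.0/cos15.3° = 3.110 m; N'_4 = 286·cos15.3° = 275.9; c'Δl = 21.15; W sinα = 75.5
Slice 5: Δl = 2.2/cos23.6° = 2.401 m; N'_5 = 169·cos23.6° = 154.9; c'Δl = 16.33; W sinα = 67.7
Slice 6: Δl = 1.4/cos29.7° = 1.612 m; N'_6 = 82·cos29.7° = 71.2; c'Δl = 10.96; W sinα = 40.6
Slice 7: Δl = 3.1/cos37.9° = 3.929 m; N'_7 = 85·cos37.9° = 67.1; c'Δl = 26.71; W sinα = 52.2
Σc'Δl = 118.9 kN/m; ΣN' = 1031.8 kN/m; ΣW sinα = 261.5 kN/m
Resisting = 118.9 + 1031.8·tan29.3° = 118.9 + 579.0 = 697.9 kN/m
FS = 697.9 / 261.5 = 2.669

FS = 2.67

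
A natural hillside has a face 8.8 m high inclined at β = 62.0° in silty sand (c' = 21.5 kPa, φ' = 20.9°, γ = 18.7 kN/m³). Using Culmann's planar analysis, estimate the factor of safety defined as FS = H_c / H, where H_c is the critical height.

FS = 1.75

H_c = (4c'/γ) · sinβ cosφ' / [1 − cos(β − φ')]
    = (4·21.5/18.7) · sin62.0°·cos20.9° / [1 − cos41.1°]
    = 4.599 · 0.8249 / 0.2464 = 15.39 m
FS = H_c / H = 15.39 / 8.8 = 1.749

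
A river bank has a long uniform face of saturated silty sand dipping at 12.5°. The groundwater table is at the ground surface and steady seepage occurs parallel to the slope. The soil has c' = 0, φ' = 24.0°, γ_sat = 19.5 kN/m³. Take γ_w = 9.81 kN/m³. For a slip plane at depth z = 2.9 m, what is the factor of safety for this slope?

FS = 1.00

With seepage parallel to the slope and the water table at the surface, the effective normal stress on the slip plane uses the buoyant unit weight γ' = γ_sat − γ_w while the driving shear stress uses γ_sat:
FS = [c' + γ' z cos²β tanφ'] / [γ_sat z sinβ cosβ]
(For c' = 0 this reduces to FS = (γ'/γ_sat)·tanφ'/tanβ.)
γ' = 19.5 − 9.81 = 9.69 kN/m³
Numerator = 0.0 + 9.69·2.9·cos²12.5°·tan24.0° = 0.0 + 9.69·2.9·0.9532·0.4452 = 11.925 kPa
Denominator = 19.5·2.9·sin12.5°·cos12.5° = 19.5·2.9·0.2164·0.9763 = 11.950 kPa
FS = 11.925 / 11.950 = 0.998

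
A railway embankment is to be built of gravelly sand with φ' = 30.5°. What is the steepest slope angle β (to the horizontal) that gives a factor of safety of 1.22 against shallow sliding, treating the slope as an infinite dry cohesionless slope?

For an infinite dry cohesionless slope FS = tanφ'/tanβ, so tanβ = tanφ' / FS.
tanβ = tan30.5° / 1.22 = 0.5890 / 1.22 = 0.4828
β = arctan(0.4828) = 25.77°

β = 25.8°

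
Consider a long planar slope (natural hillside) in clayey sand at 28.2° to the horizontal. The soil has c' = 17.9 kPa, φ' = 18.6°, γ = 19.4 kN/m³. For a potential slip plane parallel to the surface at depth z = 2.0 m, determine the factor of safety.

For an infinite slope with a slip plane parallel to the surface (no pore pressure): FS = [c' + γz cos²β tanφ'] / [γz sinβ cosβ].
γz = 19.4·2.0 = 38.80 kN/m²
Numerator = 17.9 + 38.80·cos²28.2°·tan18.6° = 17.9 + 38.80·0.7767·0.3365 = 28.042 kPa
Denominator = 38.80·sin28.2°·cos28.2° = 38.80·0.4726·0.8813 = 16.159 kPa
FS = 28.042 / 16.159 = 1.735

FS = 1.74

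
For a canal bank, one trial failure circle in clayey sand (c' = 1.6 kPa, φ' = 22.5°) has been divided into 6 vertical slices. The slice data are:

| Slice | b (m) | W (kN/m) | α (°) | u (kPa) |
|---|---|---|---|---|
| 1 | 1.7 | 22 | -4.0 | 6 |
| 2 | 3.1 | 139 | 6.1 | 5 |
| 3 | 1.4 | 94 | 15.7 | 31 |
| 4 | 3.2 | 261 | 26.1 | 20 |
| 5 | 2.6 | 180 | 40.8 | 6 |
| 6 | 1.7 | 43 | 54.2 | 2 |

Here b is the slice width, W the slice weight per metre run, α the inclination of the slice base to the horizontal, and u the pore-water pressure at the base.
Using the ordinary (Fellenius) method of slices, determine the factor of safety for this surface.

FS = 0.73

Ordinary method of slices: FS = Σ[c'·Δl_i + (W_i cosα_i − u_i·Δl_i)·tanφ'] / Σ W_i sinα_i, with Δl_i = b_i / cosα_i.
Slice 1: Δl = 1.7/cos(-4.0°) = 1.704 m; N'_1 = 22·cos(-4.0°) − 6·1.704 = 11.7; c'Δl = 2.73; W sinα = -1.5
Slice 2: Δl = 3.1/cos6.1° = 3.118 m; N'_2 = 139·cos6.1° − 5·3.118 = 122.6; c'Δl = 4.99; W sinα = 14.8
Slice 3: Δl = 1.4/cos15.7° = 1.454 m; N'_3 = 94·cos15.7° − 31·1.454 = 45.4; c'Δl = 2.33; W sinα = 25.4
Slice 4: Δl = 3.2/cos26.1° = 3.563 m; N'_4 = 261·cos26.1° − 20·3.563 = 163.1; c'Δl = 5.70; W sinα = 114.8
Slice 5: Δl = 2.6/cos40.8° = 3.435 m; N'_5 = 180·cos40.8° − 6·3.435 = 115.7; c'Δl = 5.50; W sinα = 117.6
Slice 6: Δl = 1.7/cos54.2° = 2.906 m; N'_6 = 43·cos54.2° − 2·2.906 = 19.3; c'Δl = 4.65; W sinα = 34.9
Σc'Δl = 25.9 kN/m; ΣN' = 477.9 kN/m; ΣW sinα = 306.0 kN/m
Resisting = 25.9 + 477.9·tan22.5° = 25.9 + 197.9 = 223.8 kN/m
FS = 223.8 / 306.0 = 0.731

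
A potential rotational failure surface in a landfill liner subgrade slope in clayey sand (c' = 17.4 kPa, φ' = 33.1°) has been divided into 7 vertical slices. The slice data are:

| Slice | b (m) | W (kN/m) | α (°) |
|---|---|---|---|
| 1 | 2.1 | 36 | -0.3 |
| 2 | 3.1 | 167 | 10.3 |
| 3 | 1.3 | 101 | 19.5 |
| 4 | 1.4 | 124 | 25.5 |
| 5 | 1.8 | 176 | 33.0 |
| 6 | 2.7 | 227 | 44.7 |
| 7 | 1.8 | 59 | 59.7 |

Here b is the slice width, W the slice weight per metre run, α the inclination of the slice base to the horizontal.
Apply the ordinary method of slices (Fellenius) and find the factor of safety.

Ordinary method of slices: FS = Σ[c'·Δl_i + (W_i cosα_i)·tanφ'] / Σ W_i sinα_i, with Δl_i = b_i / cosα_i.
Slice 1: Δl = 2.1/cos(-0.3°) = 2.100 m; N'_1 = 36·cos(-0.3°) = 36.0; c'Δl = 36.54; W sinα = -0.2
Slice 2: Δl = 3.1/cos10.3° = 3.151 m; N'_2 = 167·cos10.3° = 164.3; c'Δl = 54.82; W sinα = 29.9
Slice 3: Δl = 1.3/cos19.5° = 1.379 m; N'_3 = 101·cos19.5° = 95.2; c'Δl = 24.00; W sinα = 33.7
Slice 4: Δl = 1.4/cos25.5° = 1.551 m; N'_4 = 124·cos25.5° = 111.9; c'Δl = 26.99; W sinα = 53.4
Slice 5: Δl = 1.8/cos33.0° = 2.146 m; N'_5 = 176·cos33.0° = 147.6; c'Δl = 37.34; W sinα = 95.9
Slice 6: Δl = 2.7/cos44.7° = 3.799 m; N'_6 = 227·cos44.7° = 161.4; c'Δl = 66.09; W sinα = 159.7
Slice 7: Δl = 1.8/cos59.7° = 3.568 m; N'_7 = 59·cos59.7° = 29.8; c'Δl = 62.08; W sinα = 50.9
Σc'Δl = 307.9 kN/m; ΣN' = 746.2 kN/m; ΣW sinα = 423.2 kN/m
Resisting = 307.9 + 746.2·tan33.1° = 307.9 + 486.4 = 794.3 kN/m
FS = 794.3 / 423.2 = 1.877

FS = 1.88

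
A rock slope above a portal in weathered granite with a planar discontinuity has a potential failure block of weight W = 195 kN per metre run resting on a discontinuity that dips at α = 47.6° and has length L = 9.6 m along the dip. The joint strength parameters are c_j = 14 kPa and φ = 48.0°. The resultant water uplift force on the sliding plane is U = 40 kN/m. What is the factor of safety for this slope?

FS = 1.64

Resolving the block weight along and normal to the plane and applying the Mohr–Coulomb strength on the joint:
N' = W cosα − U = 195·cos47.6° − 40 = 91.5 kN/m
Driving force T = W sinα = 195·sin47.6° = 144.0 kN/m
Resisting force R = c_j·L + N'·tanφ = 14·9.6 + 91.5·tan48.0° = 134.4 + 101.6 = 236.0 kN/m
FS = R / T = 236.0 / 144.0 = 1.639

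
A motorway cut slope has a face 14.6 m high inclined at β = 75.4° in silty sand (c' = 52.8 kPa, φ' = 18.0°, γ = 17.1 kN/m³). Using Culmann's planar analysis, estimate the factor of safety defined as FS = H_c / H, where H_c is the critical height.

H_c = (4c'/γ) · sinβ cosφ' / [1 − cos(β − φ')]
    = (4·52.8/17.1) · sin75.4°·cos18.0° / [1 − cos57.4°]
    = 12.351 · 0.9203 / 0.4612 = 24.65 m
FS = H_c / H = 24.65 / 14.6 = 1.688

FS = 1.69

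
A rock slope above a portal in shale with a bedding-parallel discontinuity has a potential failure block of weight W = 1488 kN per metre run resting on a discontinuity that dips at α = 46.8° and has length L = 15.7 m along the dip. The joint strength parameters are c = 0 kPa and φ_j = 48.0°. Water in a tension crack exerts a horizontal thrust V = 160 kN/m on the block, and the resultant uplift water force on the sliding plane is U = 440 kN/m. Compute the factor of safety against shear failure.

FS = 0.43

Resolving the block weight along and normal to the plane and applying the Mohr–Coulomb strength on the joint:
N' = W cosα − U − V sinα = 1488·cos46.8° − 440 − 160·sin46.8° = 462.0 kN/m
Driving force T = W sinα + V cosα = 1488·sin46.8° + 160·cos46.8° = 1194.2 kN/m
Resisting force R = c·L + N'·tanφ_j = 0·15.7 + 462.0·tan48.0° = 0.0 + 513.1 = 513.1 kN/m
FS = R / T = 513.1 / 1194.2 = 0.430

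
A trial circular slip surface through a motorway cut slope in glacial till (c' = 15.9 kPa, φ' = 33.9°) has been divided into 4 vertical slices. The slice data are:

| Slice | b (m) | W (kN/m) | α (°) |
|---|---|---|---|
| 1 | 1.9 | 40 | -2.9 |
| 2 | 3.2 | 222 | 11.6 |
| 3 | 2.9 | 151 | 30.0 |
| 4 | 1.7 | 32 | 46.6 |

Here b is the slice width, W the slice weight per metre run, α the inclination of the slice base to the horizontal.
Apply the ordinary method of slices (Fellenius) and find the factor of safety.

FS = 3.19

Ordinary method of slices: FS = Σ[c'·Δl_i + (W_i cosα_i)·tanφ'] / Σ W_i sinα_i, with Δl_i = b_i / cosα_i.
Slice 1: Δl = 1.9/cos(-2.9°) = 1.902 m; N'_1 = 40·cos(-2.9°) = 39.9; c'Δl = 30.25; W sinα = -2.0
Slice 2: Δl = 3.2/cos11.6° = 3.267 m; N'_2 = 222·cos11.6° = 217.5; c'Δl = 51.94; W sinα = 44.6
Slice 3: Δl = 2.9/cos30.0° = 3.349 m; N'_3 = 151·cos30.0° = 130.8; c'Δl = 53.24; W sinα = 75.5
Slice 4: Δl = 1.7/cos46.6° = 2.474 m; N'_4 = 32·cos46.6° = 22.0; c'Δl = 39.34; W sinα = 23.3
Σc'Δl = 174.8 kN/m; ΣN' = 410.2 kN/m; ΣW sinα = 141.4 kN/m
Resisting = 174.8 + 410.2·tan33.9° = 174.8 + 275.6 = 450.4 kN/m
FS = 450.4 / 141.4 = 3.186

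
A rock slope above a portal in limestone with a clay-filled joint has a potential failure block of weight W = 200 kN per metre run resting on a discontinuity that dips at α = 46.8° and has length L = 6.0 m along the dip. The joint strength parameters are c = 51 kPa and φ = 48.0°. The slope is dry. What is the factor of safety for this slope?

Resolving the block weight along and normal to the plane and applying the Mohr–Coulomb strength on the joint:
N' = W cosα = 200·cos46.8° = 136.9 kN/m
Driving force T = W sinα = 200·sin46.8° = 145.8 kN/m
Resisting force R = c·L + N'·tanφ = 51·6.0 + 136.9·tan48.0° = 306.0 + 152.1 = 458.1 kN/m
FS = R / T = 458.1 / 145.8 = 3.142

FS = 3.14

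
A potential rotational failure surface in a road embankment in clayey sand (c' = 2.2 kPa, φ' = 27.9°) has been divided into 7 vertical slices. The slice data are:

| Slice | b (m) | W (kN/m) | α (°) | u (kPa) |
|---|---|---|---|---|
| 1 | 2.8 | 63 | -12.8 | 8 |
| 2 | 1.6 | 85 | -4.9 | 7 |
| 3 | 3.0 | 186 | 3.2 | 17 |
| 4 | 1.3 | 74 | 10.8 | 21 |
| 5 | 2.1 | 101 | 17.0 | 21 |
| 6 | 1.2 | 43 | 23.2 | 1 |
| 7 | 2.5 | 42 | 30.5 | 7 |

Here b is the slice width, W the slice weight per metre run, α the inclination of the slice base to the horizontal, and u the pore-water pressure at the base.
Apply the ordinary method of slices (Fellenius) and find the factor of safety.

FS = 3.43

Ordinary method of slices: FS = Σ[c'·Δl_i + (W_i cosα_i − u_i·Δl_i)·tanφ'] / Σ W_i sinα_i, with Δl_i = b_i / cosα_i.
Slice 1: Δl = 2.8/cos(-12.8°) = 2.871 m; N'_1 = 63·cos(-12.8°) − 8·2.871 = 38.5; c'Δl = 6.32; W sinα = -14.0
Slice 2: Δl = 1.6/cos(-4.9°) = 1.606 m; N'_2 = 85·cos(-4.9°) − 7·1.606 = 73.4; c'Δl = 3.53; W sinα = -7.3
Slice 3: Δl = 3.0/cos3.2° = 3.005 m; N'_3 = 186·cos3.2° − 17·3.005 = 134.6; c'Δl = 6.61; W sinα = 10.4
Slice 4: Δl = 1.3/cos10.8° = 1.323 m; N'_4 = 74·cos10.8° − 21·1.323 = 44.9; c'Δl = 2.91; W sinα = 13.9
Slice 5: Δl = 2.1/cos17.0° = 2.196 m; N'_5 = 101·cos17.0° − 21·2.196 = 50.5; c'Δl = 4.83; W sinα = 29.5
Slice 6: Δl = 1.2/cos23.2° = 1.306 m; N'_6 = 43·cos23.2° − 1·1.306 = 38.2; c'Δl = 2.87; W sinα = 16.9
Slice 7: Δl = 2.5/cos30.5° = 2.901 m; N'_7 = 42·cos30.5° − 7·2.901 = 15.9; c'Δl = 6.38; W sinα = 21.3
Σc'Δl = 33.5 kN/m; ΣN' = 396.0 kN/m; ΣW sinα = 70.8 kN/m
Resisting = 33.5 + 396.0·tan27.9° = 33.5 + 209.7 = 243.1 kN/m
FS = 243.1 / 70.8 = 3.433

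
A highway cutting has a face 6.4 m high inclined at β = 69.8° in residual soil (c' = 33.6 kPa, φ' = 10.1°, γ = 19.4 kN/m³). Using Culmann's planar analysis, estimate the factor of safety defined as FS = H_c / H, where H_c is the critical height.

FS = 2.02

H_c = (4c'/γ) · sinβ cosφ' / [1 − cos(β − φ')]
    = (4·33.6/19.4) · sin69.8°·cos10.1° / [1 − cos59.7°]
    = 6.928 · 0.9239 / 0.4955 = 12.92 m
FS = H_c / H = 12.92 / 6.4 = 2.019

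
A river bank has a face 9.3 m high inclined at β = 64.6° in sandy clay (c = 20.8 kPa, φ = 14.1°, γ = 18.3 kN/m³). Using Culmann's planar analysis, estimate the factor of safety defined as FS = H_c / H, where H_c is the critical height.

FS = 1.18

H_c = (4c/γ) · sinβ cosφ / [1 − cos(β − φ)]
    = (4·20.8/18.3) · sin64.6°·cos14.1° / [1 − cos50.5°]
    = 4.546 · 0.8761 / 0.3639 = 10.95 m
FS = H_c / H = 10.95 / 9.3 = 1.177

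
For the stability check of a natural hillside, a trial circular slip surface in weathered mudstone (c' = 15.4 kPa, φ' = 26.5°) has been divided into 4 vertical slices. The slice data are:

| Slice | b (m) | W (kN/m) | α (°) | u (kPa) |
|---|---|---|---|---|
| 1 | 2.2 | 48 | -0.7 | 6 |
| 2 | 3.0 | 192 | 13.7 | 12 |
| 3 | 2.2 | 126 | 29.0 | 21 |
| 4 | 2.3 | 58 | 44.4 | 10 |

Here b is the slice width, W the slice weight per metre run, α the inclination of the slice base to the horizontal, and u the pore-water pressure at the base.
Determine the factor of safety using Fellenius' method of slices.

Ordinary method of slices: FS = Σ[c'·Δl_i + (W_i cosα_i − u_i·Δl_i)·tanφ'] / Σ W_i sinα_i, with Δl_i = b_i / cosα_i.
Slice 1: Δl = 2.2/cos(-0.7°) = 2.200 m; N'_1 = 48·cos(-0.7°) − 6·2.200 = 34.8; c'Δl = 33.88; W sinα = -0.6
Slice 2: Δl = 3.0/cos13.7° = 3.088 m; N'_2 = 192·cos13.7° − 12·3.088 = 149.5; c'Δl = 47.55; W sinα = 45.5
Slice 3: Δl = 2.2/cos29.0° = 2.515 m; N'_3 = 126·cos29.0° − 21·2.515 = 57.4; c'Δl = 38.74; W sinα = 61.1
Slice 4: Δl = 2.3/cos44.4° = 3.219 m; N'_4 = 58·cos44.4° − 10·3.219 = 9.2; c'Δl = 49.58; W sinα = 40.6
Σc'Δl = 169.7 kN/m; ΣN' = 250.9 kN/m; ΣW sinα = 146.6 kN/m
Resisting = 169.7 + 250.9·tan26.5° = 169.7 + 125.1 = 294.8 kN/m
FS = 294.8 / 146.6 = 2.012

FS = 2.01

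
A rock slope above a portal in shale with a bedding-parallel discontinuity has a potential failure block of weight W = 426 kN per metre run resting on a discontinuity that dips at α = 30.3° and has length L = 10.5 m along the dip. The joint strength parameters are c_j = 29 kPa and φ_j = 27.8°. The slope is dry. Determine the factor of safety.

Resolving the block weight along and normal to the plane and applying the Mohr–Coulomb strength on the joint:
N' = W cosα = 426·cos30.3° = 367.8 kN/m
Driving force T = W sinα = 426·sin30.3° = 214.9 kN/m
Resisting force R = c_j·L + N'·tanφ_j = 29·10.5 + 367.8·tan27.8° = 304.5 + 193.9 = 498.4 kN/m
FS = R / T = 498.4 / 214.9 = 2.319

FS = 2.32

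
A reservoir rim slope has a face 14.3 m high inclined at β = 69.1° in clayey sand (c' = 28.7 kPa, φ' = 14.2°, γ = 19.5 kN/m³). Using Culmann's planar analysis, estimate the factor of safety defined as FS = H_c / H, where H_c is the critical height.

H_c = (4c'/γ) · sinβ cosφ' / [1 − cos(β − φ')]
    = (4·28.7/19.5) · sin69.1°·cos14.2° / [1 − cos54.9°]
    = 5.887 · 0.9057 / 0.4250 = 12.55 m
FS = H_c / H = 12.55 / 14.3 = 0.877

FS = 0.88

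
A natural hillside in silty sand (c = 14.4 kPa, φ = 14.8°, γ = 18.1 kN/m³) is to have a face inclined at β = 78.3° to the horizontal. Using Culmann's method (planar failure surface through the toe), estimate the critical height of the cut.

H_c = 5.44 m

Culmann's analysis gives the critical failure plane at α_cr = (β + φ)/2 = (78.3 + 14.8)/2 = 46.5°, and the critical height
H_c = (4c/γ) · sinβ cosφ / [1 − cos(β − φ)]
    = (4·14.4/18.1) · sin78.3°·cos14.8° / [1 − cos(63.5°)]
    = 3.182 · 0.9792·0.9668 / [1 − 0.4462]
    = 3.182 · 0.9467 / 0.5538
    = 5.44 m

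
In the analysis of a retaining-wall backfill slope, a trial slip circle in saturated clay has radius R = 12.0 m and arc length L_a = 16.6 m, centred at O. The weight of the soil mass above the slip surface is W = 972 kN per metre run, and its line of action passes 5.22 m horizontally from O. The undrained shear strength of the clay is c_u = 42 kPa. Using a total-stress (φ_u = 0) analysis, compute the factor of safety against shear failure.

FS = 1.65

Taking moments about the centre O, the resisting moment is provided by the undrained shear strength acting along the arc:
M_R = c_u·L_a·R = 42·16.60·12.0 = 8366.4 kN·m/m
M_D = W·d = 972·5.22 = 5073.8 kN·m/m
FS = M_R / M_D = 8366.4 / 5073.8 = 1.649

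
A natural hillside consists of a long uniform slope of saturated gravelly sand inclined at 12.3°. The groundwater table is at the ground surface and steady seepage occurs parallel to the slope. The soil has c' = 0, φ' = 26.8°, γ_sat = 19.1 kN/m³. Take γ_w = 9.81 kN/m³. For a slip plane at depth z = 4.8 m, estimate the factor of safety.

With seepage parallel to the slope and the water table at the surface, the effective normal stress on the slip plane uses the buoyant unit weight γ' = γ_sat − γ_w while the driving shear stress uses γ_sat:
FS = [c' + γ' z cos²β tanφ'] / [γ_sat z sinβ cosβ]
(For c' = 0 this reduces to FS = (γ'/γ_sat)·tanφ'/tanβ.)
γ' = 19.1 − 9.81 = 9.29 kN/m³
Numerator = 0.0 + 9.29·4.8·cos²12.3°·tan26.8° = 0.0 + 9.29·4.8·0.9546·0.5051 = 21.503 kPa
Denominator = 19.1·4.8·sin12.3°·cos12.3° = 19.1·4.8·0.2130·0.9770 = 19.082 kPa
FS = 21.503 / 19.082 = 1.127

FS = 1.13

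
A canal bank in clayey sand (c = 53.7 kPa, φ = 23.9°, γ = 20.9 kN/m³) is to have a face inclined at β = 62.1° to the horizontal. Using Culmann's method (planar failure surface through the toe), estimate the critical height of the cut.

Culmann's analysis gives the critical failure plane at α_cr = (β + φ)/2 = (62.1 + 23.9)/2 = 43.0°, and the critical height
H_c = (4c/γ) · sinβ cosφ / [1 − cos(β − φ)]
    = (4·53.7/20.9) · sin62.1°·cos23.9° / [1 − cos(38.2°)]
    = 10.278 · 0.8838·0.9143 / [1 − 0.7859]
    = 10.278 · 0.8080 / 0.2141
    = 38.78 m

H_c = 38.78 m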